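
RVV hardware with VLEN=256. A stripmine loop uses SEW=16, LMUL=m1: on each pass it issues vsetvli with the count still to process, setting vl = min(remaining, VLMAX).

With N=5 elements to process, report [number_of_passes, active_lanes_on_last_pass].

[iterations, last_vl] = [1, 5]

VLMAX = (256 × 1) / 16 = 16 lanes
5 elements at 16/iter → 1 passes, remainder 5 on the last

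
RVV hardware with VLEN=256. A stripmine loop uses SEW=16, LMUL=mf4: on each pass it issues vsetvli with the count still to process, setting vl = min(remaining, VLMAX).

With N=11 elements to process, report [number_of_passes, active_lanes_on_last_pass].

[iterations, last_vl] = [3, 3]

lanes per group: 256·1/4/16 = 4
11 elements at 4/iter → 3 passes, remainder 3 on the last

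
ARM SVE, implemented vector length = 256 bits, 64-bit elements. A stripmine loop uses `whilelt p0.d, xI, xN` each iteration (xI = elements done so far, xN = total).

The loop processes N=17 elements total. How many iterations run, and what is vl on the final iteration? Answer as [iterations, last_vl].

lane count: 256 div 64 = 4
N=17: ⌈17/4⌉ = 5 iters; last vl = 17 − 4×4 = 1

[iterations, last_vl] = [5, 1]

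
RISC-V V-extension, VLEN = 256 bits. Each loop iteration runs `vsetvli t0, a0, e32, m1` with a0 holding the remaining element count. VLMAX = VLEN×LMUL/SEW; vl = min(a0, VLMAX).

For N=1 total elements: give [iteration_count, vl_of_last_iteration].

lanes per group: 256·1/32 = 8
N=1: ⌈1/8⌉ = 1 iters; last vl = 1 − 0×8 = 1

[iterations, last_vl] = [1, 1]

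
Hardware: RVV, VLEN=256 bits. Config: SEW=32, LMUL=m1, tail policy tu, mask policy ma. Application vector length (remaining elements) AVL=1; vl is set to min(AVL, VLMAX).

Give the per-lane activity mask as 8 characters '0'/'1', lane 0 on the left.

VLMAX = (256 × 1) / 32 = 8 lanes
AVL=1 ≤ VLMAX=8, so vl = 1
bits (lane 0 leftmost): 10000000

predicate = 10000000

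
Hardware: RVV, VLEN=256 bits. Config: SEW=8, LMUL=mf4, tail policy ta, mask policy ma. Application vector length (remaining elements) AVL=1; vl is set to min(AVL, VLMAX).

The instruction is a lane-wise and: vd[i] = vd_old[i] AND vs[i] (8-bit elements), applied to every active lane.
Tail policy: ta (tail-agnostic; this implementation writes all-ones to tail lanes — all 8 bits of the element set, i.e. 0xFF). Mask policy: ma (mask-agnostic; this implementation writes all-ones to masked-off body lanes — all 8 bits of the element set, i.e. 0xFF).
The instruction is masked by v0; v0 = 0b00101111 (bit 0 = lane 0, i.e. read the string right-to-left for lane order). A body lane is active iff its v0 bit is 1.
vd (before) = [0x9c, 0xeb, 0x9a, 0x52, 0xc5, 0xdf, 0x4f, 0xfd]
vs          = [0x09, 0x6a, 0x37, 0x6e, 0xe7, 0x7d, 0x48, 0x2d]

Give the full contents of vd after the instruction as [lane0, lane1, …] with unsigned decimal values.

lanes per group: 256·1/4/8 = 8
vl ← min(1, 8) = 1
[0] and(0x9c,0x09) = 0x08
[1] tail/ones = 0xff
[2] tail/ones = 0xff
[3] tail/ones = 0xff
[4] tail/ones = 0xff
[5] tail/ones = 0xff
[6] tail/ones = 0xff
[7] tail/ones = 0xff

vd = [8, 255, 255, 255, 255, 255, 255, 255]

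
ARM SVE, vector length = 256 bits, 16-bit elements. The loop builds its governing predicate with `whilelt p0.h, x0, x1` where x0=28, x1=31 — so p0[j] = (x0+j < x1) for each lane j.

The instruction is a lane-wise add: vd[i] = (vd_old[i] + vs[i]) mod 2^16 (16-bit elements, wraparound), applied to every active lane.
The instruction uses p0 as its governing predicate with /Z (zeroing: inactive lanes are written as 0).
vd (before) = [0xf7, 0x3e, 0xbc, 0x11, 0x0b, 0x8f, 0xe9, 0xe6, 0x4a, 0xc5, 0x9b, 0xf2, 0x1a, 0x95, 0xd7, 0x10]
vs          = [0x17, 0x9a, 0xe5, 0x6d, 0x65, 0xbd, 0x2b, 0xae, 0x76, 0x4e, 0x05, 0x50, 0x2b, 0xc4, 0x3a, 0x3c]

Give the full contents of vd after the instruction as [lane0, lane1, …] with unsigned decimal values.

lane count: 256 div 16 = 16
active while 28+j < 31, i.e. j ∈ [0,3) capped at 16 ⇒ 3
  i=0: add(0xf7,0x17) → 270
  i=1: add(0x3e,0x9a) → 216
  i=2: add(0xbc,0xe5) → 417
  i=3: tail/zero → 0
  i=4: tail/zero → 0
  i=5: tail/zero → 0
  i=6: tail/zero → 0
  i=7: tail/zero → 0
  i=8: tail/zero → 0
  i=9: tail/zero → 0
  i=10: tail/zero → 0
  i=11: tail/zero → 0
  i=12: tail/zero → 0
  i=13: tail/zero → 0
  i=14: tail/zero → 0
  i=15: tail/zero → 0

vd = [270, 216, 417, 0, 0, 0, 0, 0, 0, 0, 0, 0, 0, 0, 0, 0]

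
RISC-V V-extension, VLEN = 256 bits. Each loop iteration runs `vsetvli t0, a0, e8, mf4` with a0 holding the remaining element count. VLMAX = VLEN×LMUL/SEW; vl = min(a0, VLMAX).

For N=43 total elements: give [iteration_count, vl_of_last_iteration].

VLMAX = (256 × 1/4) / 8 = 8 lanes
iterations = ceil(43/8) = 6; final-pass vl = 3

[iterations, last_vl] = [6, 3]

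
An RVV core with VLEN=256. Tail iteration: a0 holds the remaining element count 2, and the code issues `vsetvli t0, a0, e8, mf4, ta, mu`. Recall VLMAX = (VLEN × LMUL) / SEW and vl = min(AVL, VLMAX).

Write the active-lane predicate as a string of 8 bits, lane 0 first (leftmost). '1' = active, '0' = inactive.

predicate = 11000000

lanes per group: 256·1/4/8 = 8
vl = min(AVL, VLMAX) = min(2, 8) = 2
bits (lane 0 leftmost): 11000000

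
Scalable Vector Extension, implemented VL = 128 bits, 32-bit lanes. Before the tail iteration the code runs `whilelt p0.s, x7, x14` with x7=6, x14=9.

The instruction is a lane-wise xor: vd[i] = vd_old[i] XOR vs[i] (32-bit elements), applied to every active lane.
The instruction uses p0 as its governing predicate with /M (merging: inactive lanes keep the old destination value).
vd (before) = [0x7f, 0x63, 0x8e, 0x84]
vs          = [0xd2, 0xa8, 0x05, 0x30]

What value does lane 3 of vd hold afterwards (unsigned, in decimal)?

vd[3] = 132

lane count: 128 div 32 = 4
whilelt: lane j active iff 6+j < 9 → j < 3 → 3 active
lane  0: xor(0x7f,0xd2) ⇒ 0xad
lane  1: xor(0x63,0xa8) ⇒ 0xcb
lane  2: xor(0x8e,0x05) ⇒ 0x8b
lane  3: tail/keep ⇒ 0x84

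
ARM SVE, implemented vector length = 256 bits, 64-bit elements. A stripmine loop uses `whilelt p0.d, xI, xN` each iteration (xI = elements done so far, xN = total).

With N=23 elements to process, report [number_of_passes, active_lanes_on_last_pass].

register lanes = 256/64 = 4
N=23: ⌈23/4⌉ = 6 iters; last vl = 23 − 5×4 = 3

[iterations, last_vl] = [6, 3]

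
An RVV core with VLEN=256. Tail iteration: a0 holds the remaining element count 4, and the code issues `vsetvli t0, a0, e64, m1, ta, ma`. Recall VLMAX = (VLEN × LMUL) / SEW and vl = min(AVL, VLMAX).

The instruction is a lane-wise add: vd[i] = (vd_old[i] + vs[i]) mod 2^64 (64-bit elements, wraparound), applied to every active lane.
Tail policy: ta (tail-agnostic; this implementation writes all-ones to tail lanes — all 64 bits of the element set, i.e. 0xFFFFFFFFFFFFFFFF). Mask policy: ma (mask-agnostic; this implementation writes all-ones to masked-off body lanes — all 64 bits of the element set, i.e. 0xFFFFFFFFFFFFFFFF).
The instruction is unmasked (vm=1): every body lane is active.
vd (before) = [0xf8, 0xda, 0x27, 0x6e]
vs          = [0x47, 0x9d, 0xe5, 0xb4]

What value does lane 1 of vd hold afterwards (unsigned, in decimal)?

vd[1] = 375

VLMAX = VLEN×LMUL/SEW = 256×1/64 = 4
vl ← min(4, 4) = 4
vd[0] add(0xf8,0x47) -> 0x13f
vd[1] add(0xda,0x9d) -> 0x177
vd[2] add(0x27,0xe5) -> 0x10c
vd[3] add(0x6e,0xb4) -> 0x122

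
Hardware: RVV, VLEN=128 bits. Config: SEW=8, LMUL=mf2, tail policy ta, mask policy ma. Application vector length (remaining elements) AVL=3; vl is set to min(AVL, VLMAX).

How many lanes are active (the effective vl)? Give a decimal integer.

vl = 3

VLMAX = (128 × 1/2) / 8 = 8 lanes
vl = min(AVL, VLMAX) = min(3, 8) = 3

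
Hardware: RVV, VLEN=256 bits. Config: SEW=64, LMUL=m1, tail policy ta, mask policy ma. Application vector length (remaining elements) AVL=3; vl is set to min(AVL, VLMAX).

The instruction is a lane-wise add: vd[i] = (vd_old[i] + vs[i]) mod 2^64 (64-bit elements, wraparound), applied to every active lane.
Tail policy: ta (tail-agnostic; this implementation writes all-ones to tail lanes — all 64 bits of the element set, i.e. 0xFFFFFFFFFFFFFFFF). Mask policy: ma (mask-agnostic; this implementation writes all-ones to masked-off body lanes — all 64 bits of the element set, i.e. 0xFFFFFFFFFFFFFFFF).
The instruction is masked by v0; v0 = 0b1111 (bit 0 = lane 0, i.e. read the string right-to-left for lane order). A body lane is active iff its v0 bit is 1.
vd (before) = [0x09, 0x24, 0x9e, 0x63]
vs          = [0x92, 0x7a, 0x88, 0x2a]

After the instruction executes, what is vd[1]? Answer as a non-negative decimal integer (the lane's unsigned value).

vd[1] = 158

VLMAX = VLEN×LMUL/SEW = 256×1/64 = 4
vl = min(AVL, VLMAX) = min(3, 4) = 3
vd[0] add(0x09,0x92) -> 0x9b
vd[1] add(0x24,0x7a) -> 0x9e
vd[2] add(0x9e,0x88) -> 0x126
vd[3] tail/ones -> 0xffffffffffffffff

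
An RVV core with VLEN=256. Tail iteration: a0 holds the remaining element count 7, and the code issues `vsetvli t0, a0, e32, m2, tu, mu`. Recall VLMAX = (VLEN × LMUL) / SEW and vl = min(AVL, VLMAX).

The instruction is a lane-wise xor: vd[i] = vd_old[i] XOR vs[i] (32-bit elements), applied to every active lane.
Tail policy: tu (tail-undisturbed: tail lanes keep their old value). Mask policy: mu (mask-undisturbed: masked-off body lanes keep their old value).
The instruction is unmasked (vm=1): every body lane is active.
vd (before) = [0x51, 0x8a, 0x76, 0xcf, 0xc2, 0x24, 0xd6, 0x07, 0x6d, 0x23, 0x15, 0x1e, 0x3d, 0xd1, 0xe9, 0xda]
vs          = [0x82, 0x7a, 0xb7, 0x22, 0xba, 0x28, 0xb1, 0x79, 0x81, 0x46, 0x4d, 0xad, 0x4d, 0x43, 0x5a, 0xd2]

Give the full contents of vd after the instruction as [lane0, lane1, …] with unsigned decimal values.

VLMAX = (256 × 2) / 32 = 16 lanes
vl ← min(7, 16) = 7
  i=0: xor(0x51,0x82) → 211
  i=1: xor(0x8a,0x7a) → 240
  i=2: xor(0x76,0xb7) → 193
  i=3: xor(0xcf,0x22) → 237
  i=4: xor(0xc2,0xba) → 120
  i=5: xor(0x24,0x28) → 12
  i=6: xor(0xd6,0xb1) → 103
  i=7: tail/keep → 7
  i=8: tail/keep → 109
  i=9: tail/keep → 35
  i=10: tail/keep → 21
  i=11: tail/keep → 30
  i=12: tail/keep → 61
  i=13: tail/keep → 209
  i=14: tail/keep → 233
  i=15: tail/keep → 218

vd = [211, 240, 193, 237, 120, 12, 103, 7, 109, 35, 21, 30, 61, 209, 233, 218]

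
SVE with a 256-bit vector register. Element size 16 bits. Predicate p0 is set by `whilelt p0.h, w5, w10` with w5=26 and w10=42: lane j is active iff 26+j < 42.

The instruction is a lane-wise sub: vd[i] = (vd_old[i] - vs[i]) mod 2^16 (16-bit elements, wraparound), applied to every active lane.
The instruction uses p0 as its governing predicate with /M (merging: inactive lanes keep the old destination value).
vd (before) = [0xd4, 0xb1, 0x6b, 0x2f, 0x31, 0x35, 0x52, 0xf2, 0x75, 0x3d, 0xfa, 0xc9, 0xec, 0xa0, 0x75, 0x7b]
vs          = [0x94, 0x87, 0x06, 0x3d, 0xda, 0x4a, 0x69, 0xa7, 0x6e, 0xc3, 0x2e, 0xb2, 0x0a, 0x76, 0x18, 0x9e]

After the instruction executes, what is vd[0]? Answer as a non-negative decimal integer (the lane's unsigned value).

register lanes = 256/16 = 16
p0[j] = (26+j < 42); true for j=0..15 → 16 lanes set
  i=0: sub(0xd4,0x94) → 64
  i=1: sub(0xb1,0x87) → 42
  i=2: sub(0x6b,0x06) → 101
  i=3: sub(0x2f,0x3d) → 65522
  i=4: sub(0x31,0xda) → 65367
  i=5: sub(0x35,0x4a) → 65515
  i=6: sub(0x52,0x69) → 65513
  i=7: sub(0xf2,0xa7) → 75
  i=8: sub(0x75,0x6e) → 7
  i=9: sub(0x3d,0xc3) → 65402
  i=10: sub(0xfa,0x2e) → 204
  i=11: sub(0xc9,0xb2) → 23
  i=12: sub(0xec,0x0a) → 226
  i=13: sub(0xa0,0x76) → 42
  i=14: sub(0x75,0x18) → 93
  i=15: sub(0x7b,0x9e) → 65501

vd[0] = 64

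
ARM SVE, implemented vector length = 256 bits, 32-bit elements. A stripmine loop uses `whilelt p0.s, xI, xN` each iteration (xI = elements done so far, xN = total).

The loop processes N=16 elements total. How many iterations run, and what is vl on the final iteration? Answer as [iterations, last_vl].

[iterations, last_vl] = [2, 8]

lane count: 256 div 32 = 8
16 elements at 8/iter → 2 passes, remainder 8 on the last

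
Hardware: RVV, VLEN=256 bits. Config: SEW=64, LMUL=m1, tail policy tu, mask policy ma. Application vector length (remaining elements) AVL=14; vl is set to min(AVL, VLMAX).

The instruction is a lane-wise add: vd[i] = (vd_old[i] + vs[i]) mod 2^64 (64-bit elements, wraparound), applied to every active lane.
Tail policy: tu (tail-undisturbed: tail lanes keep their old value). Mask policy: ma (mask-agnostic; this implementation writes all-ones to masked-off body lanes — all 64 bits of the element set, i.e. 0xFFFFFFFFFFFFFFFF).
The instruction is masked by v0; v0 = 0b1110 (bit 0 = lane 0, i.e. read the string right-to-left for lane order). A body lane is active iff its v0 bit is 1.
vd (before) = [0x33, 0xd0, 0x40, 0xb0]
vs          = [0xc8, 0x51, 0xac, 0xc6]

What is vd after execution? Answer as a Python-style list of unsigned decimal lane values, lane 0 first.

lanes per group: 256·1/64 = 4
vl = min(AVL, VLMAX) = min(14, 4) = 4
  i=0: mask-off/ones → 18446744073709551615
  i=1: add(0xd0,0x51) → 289
  i=2: add(0x40,0xac) → 236
  i=3: add(0xb0,0xc6) → 374

vd = [18446744073709551615, 289, 236, 374]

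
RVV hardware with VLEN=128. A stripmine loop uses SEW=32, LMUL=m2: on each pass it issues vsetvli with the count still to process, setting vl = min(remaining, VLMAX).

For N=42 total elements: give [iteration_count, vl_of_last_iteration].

VLMAX = (128 × 2) / 32 = 8 lanes
N=42: ⌈42/8⌉ = 6 iters; last vl = 42 − 5×8 = 2

[iterations, last_vl] = [6, 2]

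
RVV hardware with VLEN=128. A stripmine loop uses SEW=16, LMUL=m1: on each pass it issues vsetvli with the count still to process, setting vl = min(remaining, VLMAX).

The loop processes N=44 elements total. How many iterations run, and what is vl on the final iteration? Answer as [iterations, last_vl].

[iterations, last_vl] = [6, 4]

VLMAX = VLEN×LMUL/SEW = 128×1/16 = 8
iterations = ceil(44/8) = 6; final-pass vl = 4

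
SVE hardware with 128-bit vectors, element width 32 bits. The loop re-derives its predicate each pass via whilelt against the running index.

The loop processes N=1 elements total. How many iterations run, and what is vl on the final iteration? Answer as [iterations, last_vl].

lane count: 128 div 32 = 4
N=1: ⌈1/4⌉ = 1 iters; last vl = 1 − 0×4 = 1

[iterations, last_vl] = [1, 1]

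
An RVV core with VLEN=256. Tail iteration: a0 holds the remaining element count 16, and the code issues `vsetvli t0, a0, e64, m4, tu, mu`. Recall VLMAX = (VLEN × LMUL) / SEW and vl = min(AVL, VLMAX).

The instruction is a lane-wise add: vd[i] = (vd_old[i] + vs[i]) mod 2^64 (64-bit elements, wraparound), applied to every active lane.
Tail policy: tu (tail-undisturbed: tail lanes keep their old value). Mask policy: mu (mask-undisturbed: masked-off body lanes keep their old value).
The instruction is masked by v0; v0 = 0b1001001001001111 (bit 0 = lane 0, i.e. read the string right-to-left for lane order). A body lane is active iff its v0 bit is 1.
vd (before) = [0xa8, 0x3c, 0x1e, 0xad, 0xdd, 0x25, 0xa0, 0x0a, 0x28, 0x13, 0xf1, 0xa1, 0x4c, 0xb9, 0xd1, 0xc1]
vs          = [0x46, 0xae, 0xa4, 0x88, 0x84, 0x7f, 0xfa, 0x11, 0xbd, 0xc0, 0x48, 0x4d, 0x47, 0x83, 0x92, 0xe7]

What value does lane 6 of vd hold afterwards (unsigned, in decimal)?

vd[6] = 410

VLMAX = (256 × 4) / 64 = 16 lanes
vl ← min(16, 16) = 16
lane  0: add(0xa8,0x46) ⇒ 0xee
lane  1: add(0x3c,0xae) ⇒ 0xea
lane  2: add(0x1e,0xa4) ⇒ 0xc2
lane  3: add(0xad,0x88) ⇒ 0x135
lane  4: mask-off/keep ⇒ 0xdd
lane  5: mask-off/keep ⇒ 0x25
lane  6: add(0xa0,0xfa) ⇒ 0x19a
lane  7: mask-off/keep ⇒ 0x0a
lane  8: mask-off/keep ⇒ 0x28
lane  9: add(0x13,0xc0) ⇒ 0xd3
lane 10: mask-off/keep ⇒ 0xf1
lane 11: mask-off/keep ⇒ 0xa1
lane 12: add(0x4c,0x47) ⇒ 0x93
lane 13: mask-off/keep ⇒ 0xb9
lane 14: mask-off/keep ⇒ 0xd1
lane 15: add(0xc1,0xe7) ⇒ 0x1a8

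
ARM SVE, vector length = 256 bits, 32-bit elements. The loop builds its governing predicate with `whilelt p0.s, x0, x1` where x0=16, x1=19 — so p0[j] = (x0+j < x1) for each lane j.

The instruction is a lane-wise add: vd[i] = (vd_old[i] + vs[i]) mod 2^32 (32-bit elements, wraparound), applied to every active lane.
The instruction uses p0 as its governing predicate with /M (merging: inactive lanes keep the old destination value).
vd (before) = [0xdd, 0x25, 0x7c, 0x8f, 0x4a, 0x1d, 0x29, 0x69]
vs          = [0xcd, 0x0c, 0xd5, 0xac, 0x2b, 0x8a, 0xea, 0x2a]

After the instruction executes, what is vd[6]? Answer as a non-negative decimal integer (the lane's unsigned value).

vd[6] = 41

register lanes = 256/32 = 8
active while 16+j < 19, i.e. j ∈ [0,3) capped at 8 ⇒ 3
lane  0: add(0xdd,0xcd) ⇒ 0x1aa
lane  1: add(0x25,0x0c) ⇒ 0x31
lane  2: add(0x7c,0xd5) ⇒ 0x151
lane  3: tail/keep ⇒ 0x8f
lane  4: tail/keep ⇒ 0x4a
lane  5: tail/keep ⇒ 0x1d
lane  6: tail/keep ⇒ 0x29
lane  7: tail/keep ⇒ 0x69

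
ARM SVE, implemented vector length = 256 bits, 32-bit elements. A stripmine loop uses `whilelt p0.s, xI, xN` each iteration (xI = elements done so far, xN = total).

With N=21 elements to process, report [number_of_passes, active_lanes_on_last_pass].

[iterations, last_vl] = [3, 5]

register lanes = 256/32 = 8
21 elements at 8/iter → 3 passes, remainder 5 on the last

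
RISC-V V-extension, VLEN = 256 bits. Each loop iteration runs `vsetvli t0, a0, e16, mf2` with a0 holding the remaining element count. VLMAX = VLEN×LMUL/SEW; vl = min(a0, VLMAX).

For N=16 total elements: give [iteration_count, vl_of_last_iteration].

[iterations, last_vl] = [2, 8]

VLMAX = (256 × 1/2) / 16 = 8 lanes
N=16: ⌈16/8⌉ = 2 iters; last vl = 16 − 1×8 = 8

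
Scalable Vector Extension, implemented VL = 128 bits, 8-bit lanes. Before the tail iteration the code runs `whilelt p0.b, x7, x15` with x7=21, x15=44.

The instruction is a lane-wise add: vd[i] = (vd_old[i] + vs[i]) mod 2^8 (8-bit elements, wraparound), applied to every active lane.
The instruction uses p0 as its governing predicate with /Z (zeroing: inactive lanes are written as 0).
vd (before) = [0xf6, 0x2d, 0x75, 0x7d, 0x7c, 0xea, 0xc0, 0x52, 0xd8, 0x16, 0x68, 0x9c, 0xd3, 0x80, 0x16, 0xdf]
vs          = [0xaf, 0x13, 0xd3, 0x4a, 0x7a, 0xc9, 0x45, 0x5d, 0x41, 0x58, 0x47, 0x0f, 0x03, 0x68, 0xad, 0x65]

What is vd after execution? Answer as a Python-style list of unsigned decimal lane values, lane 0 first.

register lanes = 128/8 = 16
active while 21+j < 44, i.e. j ∈ [0,23) capped at 16 ⇒ 16
  i=0: add(0xf6,0xaf) → 165
  i=1: add(0x2d,0x13) → 64
  i=2: add(0x75,0xd3) → 72
  i=3: add(0x7d,0x4a) → 199
  i=4: add(0x7c,0x7a) → 246
  i=5: add(0xea,0xc9) → 179
  i=6: add(0xc0,0x45) → 5
  i=7: add(0x52,0x5d) → 175
  i=8: add(0xd8,0x41) → 25
  i=9: add(0x16,0x58) → 110
  i=10: add(0x68,0x47) → 175
  i=11: add(0x9c,0x0f) → 171
  i=12: add(0xd3,0x03) → 214
  i=13: add(0x80,0x68) → 232
  i=14: add(0x16,0xad) → 195
  i=15: add(0xdf,0x65) → 68

vd = [165, 64, 72, 199, 246, 179, 5, 175, 25, 110, 175, 171, 214, 232, 195, 68]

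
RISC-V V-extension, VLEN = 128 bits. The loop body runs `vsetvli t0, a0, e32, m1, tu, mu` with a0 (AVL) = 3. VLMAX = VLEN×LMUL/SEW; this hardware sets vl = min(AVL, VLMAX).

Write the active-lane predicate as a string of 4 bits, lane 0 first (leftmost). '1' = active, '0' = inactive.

predicate = 1110

VLMAX = (128 × 1) / 32 = 4 lanes
AVL=3 ≤ VLMAX=4, so vl = 3
bits (lane 0 leftmost): 1110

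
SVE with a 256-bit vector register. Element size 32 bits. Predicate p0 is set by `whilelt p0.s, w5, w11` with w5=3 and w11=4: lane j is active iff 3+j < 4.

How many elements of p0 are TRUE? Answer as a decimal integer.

lane count: 256 div 32 = 8
active while 3+j < 4, i.e. j ∈ [0,1) capped at 8 ⇒ 1

vl = 1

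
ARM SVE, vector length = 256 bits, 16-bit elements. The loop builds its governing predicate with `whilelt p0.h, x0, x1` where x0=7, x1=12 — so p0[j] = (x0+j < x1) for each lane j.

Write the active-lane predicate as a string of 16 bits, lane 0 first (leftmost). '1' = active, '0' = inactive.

register lanes = 256/16 = 16
whilelt: lane j active iff 7+j < 12 → j < 5 → 5 active
bits (lane 0 leftmost): 1111100000000000

predicate = 1111100000000000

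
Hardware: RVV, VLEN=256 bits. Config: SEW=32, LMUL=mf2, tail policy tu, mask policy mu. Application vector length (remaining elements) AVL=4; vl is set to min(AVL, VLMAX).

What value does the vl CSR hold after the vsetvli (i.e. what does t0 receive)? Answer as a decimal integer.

VLMAX = (256 × 1/2) / 32 = 4 lanes
vl = min(AVL, VLMAX) = min(4, 4) = 4

vl = 4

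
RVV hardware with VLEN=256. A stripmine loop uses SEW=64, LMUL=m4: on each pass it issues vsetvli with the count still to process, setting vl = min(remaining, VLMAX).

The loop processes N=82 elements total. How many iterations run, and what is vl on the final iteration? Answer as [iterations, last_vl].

[iterations, last_vl] = [6, 2]

VLMAX = VLEN×LMUL/SEW = 256×4/64 = 16
iterations = ceil(82/16) = 6; final-pass vl = 2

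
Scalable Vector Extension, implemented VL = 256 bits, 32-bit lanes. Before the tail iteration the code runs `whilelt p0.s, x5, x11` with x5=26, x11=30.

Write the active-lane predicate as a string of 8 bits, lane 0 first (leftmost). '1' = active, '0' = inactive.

256-bit reg / 32-bit elem → 8 lanes
active while 26+j < 30, i.e. j ∈ [0,4) capped at 8 ⇒ 4
bits (lane 0 leftmost): 11110000

predicate = 11110000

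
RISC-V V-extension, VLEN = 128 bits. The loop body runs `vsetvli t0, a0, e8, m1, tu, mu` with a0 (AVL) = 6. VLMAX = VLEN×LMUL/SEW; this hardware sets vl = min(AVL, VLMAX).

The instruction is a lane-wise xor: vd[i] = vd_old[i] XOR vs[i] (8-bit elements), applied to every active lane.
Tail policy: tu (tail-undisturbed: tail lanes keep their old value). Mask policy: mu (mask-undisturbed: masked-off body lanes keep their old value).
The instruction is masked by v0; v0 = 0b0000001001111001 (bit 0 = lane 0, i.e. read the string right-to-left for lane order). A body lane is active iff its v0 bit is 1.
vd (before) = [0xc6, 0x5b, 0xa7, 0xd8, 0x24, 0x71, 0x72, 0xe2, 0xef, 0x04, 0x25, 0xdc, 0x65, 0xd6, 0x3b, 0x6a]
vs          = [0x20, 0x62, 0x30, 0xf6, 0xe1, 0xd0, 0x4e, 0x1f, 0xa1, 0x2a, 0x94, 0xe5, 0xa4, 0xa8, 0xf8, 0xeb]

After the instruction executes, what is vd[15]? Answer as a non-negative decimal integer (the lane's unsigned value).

VLMAX = (128 × 1) / 8 = 16 lanes
vl = min(AVL, VLMAX) = min(6, 16) = 6
  i=0: xor(0xc6,0x20) → 230
  i=1: mask-off/keep → 91
  i=2: mask-off/keep → 167
  i=3: xor(0xd8,0xf6) → 46
  i=4: xor(0x24,0xe1) → 197
  i=5: xor(0x71,0xd0) → 161
  i=6: tail/keep → 114
  i=7: tail/keep → 226
  i=8: tail/keep → 239
  i=9: tail/keep → 4
  i=10: tail/keep → 37
  i=11: tail/keep → 220
  i=12: tail/keep → 101
  i=13: tail/keep → 214
  i=14: tail/keep → 59
  i=15: tail/keep → 106

vd[15] = 106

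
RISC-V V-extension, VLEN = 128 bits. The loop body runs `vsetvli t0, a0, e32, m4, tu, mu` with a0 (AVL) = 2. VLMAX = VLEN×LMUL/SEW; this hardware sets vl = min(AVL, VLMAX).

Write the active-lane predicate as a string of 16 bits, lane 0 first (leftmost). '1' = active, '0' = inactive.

VLMAX = VLEN×LMUL/SEW = 128×4/32 = 16
AVL=2 ≤ VLMAX=16, so vl = 2
bits (lane 0 leftmost): 1100000000000000

predicate = 1100000000000000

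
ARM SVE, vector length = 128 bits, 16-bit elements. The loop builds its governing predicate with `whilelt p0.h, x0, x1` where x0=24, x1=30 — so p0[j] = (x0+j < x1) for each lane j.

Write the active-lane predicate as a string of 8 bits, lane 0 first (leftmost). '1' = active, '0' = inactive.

lane count: 128 div 16 = 8
whilelt: lane j active iff 24+j < 30 → j < 6 → 6 active
bits (lane 0 leftmost): 11111100

predicate = 11111100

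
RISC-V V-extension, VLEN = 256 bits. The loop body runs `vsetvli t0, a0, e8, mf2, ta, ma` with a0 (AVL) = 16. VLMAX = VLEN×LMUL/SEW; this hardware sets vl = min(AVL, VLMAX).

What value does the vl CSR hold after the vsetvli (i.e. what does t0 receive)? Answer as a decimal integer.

lanes per group: 256·1/2/8 = 16
vl = min(AVL, VLMAX) = min(16, 16) = 16

vl = 16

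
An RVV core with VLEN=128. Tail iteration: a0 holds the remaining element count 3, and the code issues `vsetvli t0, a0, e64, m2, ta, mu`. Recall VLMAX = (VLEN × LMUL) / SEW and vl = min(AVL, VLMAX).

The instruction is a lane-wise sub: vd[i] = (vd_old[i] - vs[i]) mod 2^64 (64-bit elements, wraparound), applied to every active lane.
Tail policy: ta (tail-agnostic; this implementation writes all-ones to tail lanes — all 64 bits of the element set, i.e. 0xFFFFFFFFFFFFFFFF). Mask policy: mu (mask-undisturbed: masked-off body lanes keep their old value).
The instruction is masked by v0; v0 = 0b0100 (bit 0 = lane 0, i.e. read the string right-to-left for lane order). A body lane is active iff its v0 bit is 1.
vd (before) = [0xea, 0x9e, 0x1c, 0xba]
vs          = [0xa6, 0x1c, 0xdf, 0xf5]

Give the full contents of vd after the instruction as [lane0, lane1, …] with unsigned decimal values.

vd = [234, 158, 18446744073709551421, 18446744073709551615]

VLMAX = (128 × 2) / 64 = 4 lanes
vl ← min(3, 4) = 3
lane  0: mask-off/keep ⇒ 0xea
lane  1: mask-off/keep ⇒ 0x9e
lane  2: sub(0x1c,0xdf) ⇒ 0xffffffffffffff3d
lane  3: tail/ones ⇒ 0xffffffffffffffff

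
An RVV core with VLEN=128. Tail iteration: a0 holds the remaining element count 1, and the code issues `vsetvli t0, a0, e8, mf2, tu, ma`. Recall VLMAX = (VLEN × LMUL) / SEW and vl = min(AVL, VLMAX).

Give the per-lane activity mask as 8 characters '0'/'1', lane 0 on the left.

VLMAX = VLEN×LMUL/SEW = 128×1/2/8 = 8
vl ← min(1, 8) = 1
bits (lane 0 leftmost): 10000000

predicate = 10000000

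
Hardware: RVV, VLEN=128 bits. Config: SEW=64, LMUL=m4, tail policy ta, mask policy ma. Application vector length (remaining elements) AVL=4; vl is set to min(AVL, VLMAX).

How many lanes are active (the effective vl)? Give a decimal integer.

vl = 4

VLMAX = (128 × 4) / 64 = 8 lanes
AVL=4 ≤ VLMAX=8, so vl = 4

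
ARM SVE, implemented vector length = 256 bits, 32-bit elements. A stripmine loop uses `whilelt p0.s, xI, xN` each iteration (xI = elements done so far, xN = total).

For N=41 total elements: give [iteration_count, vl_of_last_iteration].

register lanes = 256/32 = 8
41 elements at 8/iter → 6 passes, remainder 1 on the last

[iterations, last_vl] = [6, 1]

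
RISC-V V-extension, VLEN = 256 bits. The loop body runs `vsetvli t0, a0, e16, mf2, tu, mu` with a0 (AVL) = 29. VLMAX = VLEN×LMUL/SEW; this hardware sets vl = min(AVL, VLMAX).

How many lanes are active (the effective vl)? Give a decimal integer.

vl = 8

lanes per group: 256·1/2/16 = 8
AVL=29 > VLMAX=8, so vl = 8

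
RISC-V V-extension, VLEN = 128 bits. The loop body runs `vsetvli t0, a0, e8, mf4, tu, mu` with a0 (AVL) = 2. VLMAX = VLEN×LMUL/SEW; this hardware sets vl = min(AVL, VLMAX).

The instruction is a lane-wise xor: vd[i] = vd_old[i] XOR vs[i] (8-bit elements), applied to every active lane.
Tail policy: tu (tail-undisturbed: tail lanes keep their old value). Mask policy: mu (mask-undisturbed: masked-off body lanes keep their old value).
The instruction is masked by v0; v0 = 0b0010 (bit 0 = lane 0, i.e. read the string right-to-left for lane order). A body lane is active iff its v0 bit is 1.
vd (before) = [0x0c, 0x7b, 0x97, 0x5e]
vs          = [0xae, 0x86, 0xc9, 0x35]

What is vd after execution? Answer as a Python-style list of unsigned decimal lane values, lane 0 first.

lanes per group: 128·1/4/8 = 4
vl ← min(2, 4) = 2
  i=0: mask-off/keep → 12
  i=1: xor(0x7b,0x86) → 253
  i=2: tail/keep → 151
  i=3: tail/keep → 94

vd = [12, 253, 151, 94]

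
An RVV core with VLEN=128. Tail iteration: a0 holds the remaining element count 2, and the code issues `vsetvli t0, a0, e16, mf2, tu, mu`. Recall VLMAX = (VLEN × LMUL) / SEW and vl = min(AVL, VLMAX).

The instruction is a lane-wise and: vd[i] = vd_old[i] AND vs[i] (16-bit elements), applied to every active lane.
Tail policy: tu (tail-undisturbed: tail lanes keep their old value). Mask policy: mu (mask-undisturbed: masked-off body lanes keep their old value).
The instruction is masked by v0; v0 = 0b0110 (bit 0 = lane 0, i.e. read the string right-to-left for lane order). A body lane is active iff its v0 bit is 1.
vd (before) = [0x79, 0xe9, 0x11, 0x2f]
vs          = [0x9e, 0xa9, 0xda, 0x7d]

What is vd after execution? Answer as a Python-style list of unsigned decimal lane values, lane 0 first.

vd = [121, 169, 17, 47]

VLMAX = (128 × 1/2) / 16 = 4 lanes
vl = min(AVL, VLMAX) = min(2, 4) = 2
lane  0: mask-off/keep ⇒ 0x79
lane  1: and(0xe9,0xa9) ⇒ 0xa9
lane  2: tail/keep ⇒ 0x11
lane  3: tail/keep ⇒ 0x2f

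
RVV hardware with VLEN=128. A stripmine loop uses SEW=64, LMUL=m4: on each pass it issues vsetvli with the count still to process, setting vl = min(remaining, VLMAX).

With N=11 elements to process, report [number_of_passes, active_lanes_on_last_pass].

[iterations, last_vl] = [2, 3]

VLMAX = (128 × 4) / 64 = 8 lanes
11 elements at 8/iter → 2 passes, remainder 3 on the last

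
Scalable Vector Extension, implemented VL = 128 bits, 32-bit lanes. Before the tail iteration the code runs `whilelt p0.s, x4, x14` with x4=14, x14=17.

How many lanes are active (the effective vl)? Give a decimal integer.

vl = 3

128-bit reg / 32-bit elem → 4 lanes
active while 14+j < 17, i.e. j ∈ [0,3) capped at 4 ⇒ 3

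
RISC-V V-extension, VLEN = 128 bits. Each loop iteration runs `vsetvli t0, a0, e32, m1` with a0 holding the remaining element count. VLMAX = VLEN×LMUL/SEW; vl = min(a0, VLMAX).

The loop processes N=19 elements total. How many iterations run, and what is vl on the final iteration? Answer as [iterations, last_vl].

lanes per group: 128·1/32 = 4
iterations = ceil(19/4) = 5; final-pass vl = 3

[iterations, last_vl] = [5, 3]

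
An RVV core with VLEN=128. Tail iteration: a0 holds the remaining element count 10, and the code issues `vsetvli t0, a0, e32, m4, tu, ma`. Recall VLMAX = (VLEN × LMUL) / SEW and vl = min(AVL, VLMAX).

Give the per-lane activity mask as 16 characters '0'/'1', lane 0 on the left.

VLMAX = VLEN×LMUL/SEW = 128×4/32 = 16
vl = min(AVL, VLMAX) = min(10, 16) = 10
bits (lane 0 leftmost): 1111111111000000

predicate = 1111111111000000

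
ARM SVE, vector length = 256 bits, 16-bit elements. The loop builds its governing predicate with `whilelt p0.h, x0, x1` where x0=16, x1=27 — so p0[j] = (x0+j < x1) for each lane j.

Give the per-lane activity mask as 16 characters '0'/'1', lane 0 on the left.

256-bit reg / 16-bit elem → 16 lanes
whilelt: lane j active iff 16+j < 27 → j < 11 → 11 active
bits (lane 0 leftmost): 1111111111100000

predicate = 1111111111100000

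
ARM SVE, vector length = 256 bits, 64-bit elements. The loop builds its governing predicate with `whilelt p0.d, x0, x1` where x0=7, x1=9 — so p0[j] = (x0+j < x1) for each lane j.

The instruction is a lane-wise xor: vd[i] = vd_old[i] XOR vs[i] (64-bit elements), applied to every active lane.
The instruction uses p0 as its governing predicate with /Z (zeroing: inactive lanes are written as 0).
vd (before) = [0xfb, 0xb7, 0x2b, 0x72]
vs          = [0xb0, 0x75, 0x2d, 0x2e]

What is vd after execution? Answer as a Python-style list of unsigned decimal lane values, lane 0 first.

256-bit reg / 64-bit elem → 4 lanes
p0[j] = (7+j < 9); true for j=0..1 → 2 lanes set
lane  0: xor(0xfb,0xb0) ⇒ 0x4b
lane  1: xor(0xb7,0x75) ⇒ 0xc2
lane  2: tail/zero ⇒ 0x00
lane  3: tail/zero ⇒ 0x00

vd = [75, 194, 0, 0]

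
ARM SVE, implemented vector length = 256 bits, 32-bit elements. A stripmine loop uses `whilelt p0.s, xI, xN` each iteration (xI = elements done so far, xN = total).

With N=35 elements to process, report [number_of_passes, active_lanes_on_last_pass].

register lanes = 256/32 = 8
iterations = ceil(35/8) = 5; final-pass vl = 3

[iterations, last_vl] = [5, 3]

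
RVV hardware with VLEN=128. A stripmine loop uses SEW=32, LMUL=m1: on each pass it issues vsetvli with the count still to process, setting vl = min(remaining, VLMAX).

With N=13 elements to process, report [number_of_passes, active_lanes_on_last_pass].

[iterations, last_vl] = [4, 1]

VLMAX = (128 × 1) / 32 = 4 lanes
iterations = ceil(13/4) = 4; final-pass vl = 1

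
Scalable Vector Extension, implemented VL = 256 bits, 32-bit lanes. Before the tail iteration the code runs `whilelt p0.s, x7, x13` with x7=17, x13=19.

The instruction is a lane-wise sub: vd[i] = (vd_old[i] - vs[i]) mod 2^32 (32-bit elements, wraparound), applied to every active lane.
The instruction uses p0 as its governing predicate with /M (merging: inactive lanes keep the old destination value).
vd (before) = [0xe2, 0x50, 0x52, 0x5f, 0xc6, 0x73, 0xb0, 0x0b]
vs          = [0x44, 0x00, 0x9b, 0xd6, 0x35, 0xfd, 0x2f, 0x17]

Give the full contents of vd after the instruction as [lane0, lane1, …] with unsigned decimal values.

vd = [158, 80, 82, 95, 198, 115, 176, 11]

256-bit reg / 32-bit elem → 8 lanes
p0[j] = (17+j < 19); true for j=0..1 → 2 lanes set
vd[0] sub(0xe2,0x44) -> 0x9e
vd[1] sub(0x50,0x00) -> 0x50
vd[2] tail/keep -> 0x52
vd[3] tail/keep -> 0x5f
vd[4] tail/keep -> 0xc6
vd[5] tail/keep -> 0x73
vd[6] tail/keep -> 0xb0
vd[7] tail/keep -> 0x0b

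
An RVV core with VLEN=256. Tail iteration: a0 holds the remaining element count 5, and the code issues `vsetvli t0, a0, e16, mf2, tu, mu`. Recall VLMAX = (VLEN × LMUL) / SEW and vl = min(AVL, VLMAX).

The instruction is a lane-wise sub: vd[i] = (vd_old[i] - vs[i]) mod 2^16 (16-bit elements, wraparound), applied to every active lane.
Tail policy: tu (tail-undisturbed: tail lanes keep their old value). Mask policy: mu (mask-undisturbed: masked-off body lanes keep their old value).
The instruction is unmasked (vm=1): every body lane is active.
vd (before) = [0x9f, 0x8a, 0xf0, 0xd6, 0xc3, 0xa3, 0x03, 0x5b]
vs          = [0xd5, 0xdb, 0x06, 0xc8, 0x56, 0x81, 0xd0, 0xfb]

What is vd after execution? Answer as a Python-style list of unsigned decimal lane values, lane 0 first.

VLMAX = (256 × 1/2) / 16 = 8 lanes
AVL=5 ≤ VLMAX=8, so vl = 5
vd[0] sub(0x9f,0xd5) -> 0xffca
vd[1] sub(0x8a,0xdb) -> 0xffaf
vd[2] sub(0xf0,0x06) -> 0xea
vd[3] sub(0xd6,0xc8) -> 0x0e
vd[4] sub(0xc3,0x56) -> 0x6d
vd[5] tail/keep -> 0xa3
vd[6] tail/keep -> 0x03
vd[7] tail/keep -> 0x5b

vd = [65482, 65455, 234, 14, 109, 163, 3, 91]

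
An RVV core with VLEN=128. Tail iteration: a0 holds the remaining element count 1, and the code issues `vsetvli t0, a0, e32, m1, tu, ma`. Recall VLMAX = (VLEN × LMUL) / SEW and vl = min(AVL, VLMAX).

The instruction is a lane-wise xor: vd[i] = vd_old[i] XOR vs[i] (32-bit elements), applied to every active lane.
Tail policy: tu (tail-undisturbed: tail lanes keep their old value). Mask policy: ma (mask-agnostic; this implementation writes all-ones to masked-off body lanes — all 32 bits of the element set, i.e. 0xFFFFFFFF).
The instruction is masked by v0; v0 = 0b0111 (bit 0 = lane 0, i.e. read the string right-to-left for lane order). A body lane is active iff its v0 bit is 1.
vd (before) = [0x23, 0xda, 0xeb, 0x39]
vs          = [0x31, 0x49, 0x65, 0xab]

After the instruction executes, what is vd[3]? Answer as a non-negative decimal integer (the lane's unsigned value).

vd[3] = 57

VLMAX = VLEN×LMUL/SEW = 128×1/32 = 4
AVL=1 ≤ VLMAX=4, so vl = 1
vd[0] xor(0x23,0x31) -> 0x12
vd[1] tail/keep -> 0xda
vd[2] tail/keep -> 0xeb
vd[3] tail/keep -> 0x39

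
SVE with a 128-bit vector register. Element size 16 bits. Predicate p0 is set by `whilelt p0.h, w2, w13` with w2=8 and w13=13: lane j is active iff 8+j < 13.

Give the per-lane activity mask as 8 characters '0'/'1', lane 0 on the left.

predicate = 11111000

register lanes = 128/16 = 8
p0[j] = (8+j < 13); true for j=0..4 → 5 lanes set
bits (lane 0 leftmost): 11111000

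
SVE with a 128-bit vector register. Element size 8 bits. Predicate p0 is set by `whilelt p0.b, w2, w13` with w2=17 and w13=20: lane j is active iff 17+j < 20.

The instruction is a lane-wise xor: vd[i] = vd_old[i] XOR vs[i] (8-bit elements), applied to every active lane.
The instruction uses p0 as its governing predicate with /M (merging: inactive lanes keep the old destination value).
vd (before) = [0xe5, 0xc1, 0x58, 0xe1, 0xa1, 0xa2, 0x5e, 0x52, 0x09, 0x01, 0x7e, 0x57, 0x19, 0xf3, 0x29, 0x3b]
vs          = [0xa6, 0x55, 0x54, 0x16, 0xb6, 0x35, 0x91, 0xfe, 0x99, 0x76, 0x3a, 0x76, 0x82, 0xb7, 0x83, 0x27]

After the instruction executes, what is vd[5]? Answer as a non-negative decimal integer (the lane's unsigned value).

register lanes = 128/8 = 16
active while 17+j < 20, i.e. j ∈ [0,3) capped at 16 ⇒ 3
lane  0: xor(0xe5,0xa6) ⇒ 0x43
lane  1: xor(0xc1,0x55) ⇒ 0x94
lane  2: xor(0x58,0x54) ⇒ 0x0c
lane  3: tail/keep ⇒ 0xe1
lane  4: tail/keep ⇒ 0xa1
lane  5: tail/keep ⇒ 0xa2
lane  6: tail/keep ⇒ 0x5e
lane  7: tail/keep ⇒ 0x52
lane  8: tail/keep ⇒ 0x09
lane  9: tail/keep ⇒ 0x01
lane 10: tail/keep ⇒ 0x7e
lane 11: tail/keep ⇒ 0x57
lane 12: tail/keep ⇒ 0x19
lane 13: tail/keep ⇒ 0xf3
lane 14: tail/keep ⇒ 0x29
lane 15: tail/keep ⇒ 0x3b

vd[5] = 162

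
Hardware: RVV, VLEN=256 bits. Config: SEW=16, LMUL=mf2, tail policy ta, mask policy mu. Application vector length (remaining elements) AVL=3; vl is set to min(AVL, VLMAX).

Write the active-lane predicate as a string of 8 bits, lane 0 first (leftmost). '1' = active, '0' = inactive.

lanes per group: 256·1/2/16 = 8
vl ← min(3, 8) = 3
bits (lane 0 leftmost): 11100000

predicate = 11100000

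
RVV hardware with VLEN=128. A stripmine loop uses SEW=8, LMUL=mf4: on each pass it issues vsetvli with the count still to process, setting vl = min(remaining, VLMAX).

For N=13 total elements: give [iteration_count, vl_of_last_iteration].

VLMAX = (128 × 1/4) / 8 = 4 lanes
N=13: ⌈13/4⌉ = 4 iters; last vl = 13 − 3×4 = 1

[iterations, last_vl] = [4, 1]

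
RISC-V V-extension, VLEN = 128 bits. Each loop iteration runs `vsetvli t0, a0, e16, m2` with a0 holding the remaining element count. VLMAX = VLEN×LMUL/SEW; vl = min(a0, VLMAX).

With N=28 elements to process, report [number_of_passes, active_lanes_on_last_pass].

VLMAX = VLEN×LMUL/SEW = 128×2/16 = 16
iterations = ceil(28/16) = 2; final-pass vl = 12

[iterations, last_vl] = [2, 12]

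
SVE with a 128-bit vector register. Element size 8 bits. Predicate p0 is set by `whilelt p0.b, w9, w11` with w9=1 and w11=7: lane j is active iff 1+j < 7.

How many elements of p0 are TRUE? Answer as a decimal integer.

128-bit reg / 8-bit elem → 16 lanes
p0[j] = (1+j < 7); true for j=0..5 → 6 lanes set

vl = 6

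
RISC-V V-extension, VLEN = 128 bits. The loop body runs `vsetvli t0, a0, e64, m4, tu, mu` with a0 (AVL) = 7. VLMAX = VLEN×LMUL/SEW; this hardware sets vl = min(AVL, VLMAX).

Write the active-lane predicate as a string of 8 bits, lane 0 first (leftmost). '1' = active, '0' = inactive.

VLMAX = (128 × 4) / 64 = 8 lanes
vl = min(AVL, VLMAX) = min(7, 8) = 7
bits (lane 0 leftmost): 11111110

predicate = 11111110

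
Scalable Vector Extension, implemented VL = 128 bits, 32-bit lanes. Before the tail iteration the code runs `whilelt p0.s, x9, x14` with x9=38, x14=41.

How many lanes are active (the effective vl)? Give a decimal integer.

vl = 3

lane count: 128 div 32 = 4
active while 38+j < 41, i.e. j ∈ [0,3) capped at 4 ⇒ 3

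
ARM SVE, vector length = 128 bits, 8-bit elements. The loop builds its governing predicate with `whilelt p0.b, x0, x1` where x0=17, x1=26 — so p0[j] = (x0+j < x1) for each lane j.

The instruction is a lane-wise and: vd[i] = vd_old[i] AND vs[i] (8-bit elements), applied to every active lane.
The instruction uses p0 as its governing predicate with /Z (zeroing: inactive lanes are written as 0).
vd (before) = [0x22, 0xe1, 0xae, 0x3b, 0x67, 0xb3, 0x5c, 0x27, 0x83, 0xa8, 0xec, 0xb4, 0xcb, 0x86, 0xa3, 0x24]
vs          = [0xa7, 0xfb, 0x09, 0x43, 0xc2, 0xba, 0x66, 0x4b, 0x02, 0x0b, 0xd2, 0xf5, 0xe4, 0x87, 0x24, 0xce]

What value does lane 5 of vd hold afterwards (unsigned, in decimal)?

vd[5] = 178

register lanes = 128/8 = 16
p0[j] = (17+j < 26); true for j=0..8 → 9 lanes set
[0] and(0x22,0xa7) = 0x22
[1] and(0xe1,0xfb) = 0xe1
[2] and(0xae,0x09) = 0x08
[3] and(0x3b,0x43) = 0x03
[4] and(0x67,0xc2) = 0x42
[5] and(0xb3,0xba) = 0xb2
[6] and(0x5c,0x66) = 0x44
[7] and(0x27,0x4b) = 0x03
[8] and(0x83,0x02) = 0x02
[9] tail/zero = 0x00
[10] tail/zero = 0x00
[11] tail/zero = 0x00
[12] tail/zero = 0x00
[13] tail/zero = 0x00
[14] tail/zero = 0x00
[15] tail/zero = 0x00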